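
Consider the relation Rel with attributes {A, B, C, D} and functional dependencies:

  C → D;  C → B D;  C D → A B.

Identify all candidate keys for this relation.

Attribute C never appears on the right-hand side of any dependency, so C must belong to every candidate key.
{C}⁺ = {A, B, C, D}, which is all of the schema, so {C} is the only candidate key.

{C}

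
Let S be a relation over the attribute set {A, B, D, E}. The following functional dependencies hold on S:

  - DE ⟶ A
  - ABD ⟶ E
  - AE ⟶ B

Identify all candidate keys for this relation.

Attribute D never appears on the right-hand side of any dependency, so D must belong to every candidate key.
{D}⁺ = {D}, which is not all of the schema, so we must add further attributes.
{D, E}⁺: DE→A adds A; AE→B adds B → {A, B, D, E}. Minimal: {E}⁺ = {E}; {D}⁺ = {D} — none reach the full schema.
{A, B, D}⁺: ABD→E adds E → {A, B, D, E}. Minimal: {B, D}⁺ = {B, D}; {A, D}⁺ = {A, D}; {A, B}⁺ = {A, B} — none reach the full schema.
Any other superkey contains one of these as a subset, so there are no further candidate keys.

{D, E}, {A, B, D}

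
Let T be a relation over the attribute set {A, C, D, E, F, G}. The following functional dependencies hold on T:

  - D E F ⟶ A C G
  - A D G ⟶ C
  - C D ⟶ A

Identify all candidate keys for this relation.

(D, E, F)

Attributes D, E, F never appear on any right-hand side, so every candidate key must contain {D, E, F}.
{D, E, F}⁺ = {A, C, D, E, F, G}, which is all of the schema, so {D, E, F} is the only candidate key.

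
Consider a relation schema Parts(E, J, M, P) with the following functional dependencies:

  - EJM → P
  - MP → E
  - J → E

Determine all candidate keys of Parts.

JM

Attributes J, M never appear on any right-hand side, so every candidate key must contain {J, M}.
{J, M}⁺ = {E, J, M, P}, which is all of the schema, so {J, M} is the only candidate key.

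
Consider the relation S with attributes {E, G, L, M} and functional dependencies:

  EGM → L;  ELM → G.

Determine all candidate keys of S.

Attributes E, M never appear on any right-hand side, so every candidate key must contain {E, M}.
{E, M}⁺ = {E, M}, which is not all of the schema, so we must add further attributes.
{E, G, M}⁺: EGM→L adds L → {E, G, L, M}. Minimal: {G, M}⁺ = {G, M}; {E, M}⁺ = {E, M}; {E, G}⁺ = {E, G} — none reach the full schema.
{E, L, M}⁺: ELM→G adds G → {E, G, L, M}. Minimal: {L, M}⁺ = {L, M}; {E, M}⁺ = {E, M}; {E, L}⁺ = {E, L} — none reach the full schema.

(E, G, M), (E, L, M)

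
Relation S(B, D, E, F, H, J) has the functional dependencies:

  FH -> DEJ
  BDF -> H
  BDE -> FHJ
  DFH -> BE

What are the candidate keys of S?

{F, H}⁺: FH→DEJ adds D, E, J; DFH→BE adds B → {B, D, E, F, H, J}. Minimal: {H}⁺ = {H}; {F}⁺ = {F} — none reach the full schema.
{B, D, E}⁺: BDE→FHJ adds F, H, J → {B, D, E, F, H, J}. Minimal: {D, E}⁺ = {D, E}; {B, E}⁺ = {B, E}; {B, D}⁺ = {B, D} — none reach the full schema.
{B, D, F}⁺: BDF→H adds H; DFH→BE adds E; FH→DEJ adds J → {B, D, E, F, H, J}. Minimal: {D, F}⁺ = {D, F}; {B, F}⁺ = {B, F}; {B, D}⁺ = {B, D} — none reach the full schema.

FH, BDE, BDF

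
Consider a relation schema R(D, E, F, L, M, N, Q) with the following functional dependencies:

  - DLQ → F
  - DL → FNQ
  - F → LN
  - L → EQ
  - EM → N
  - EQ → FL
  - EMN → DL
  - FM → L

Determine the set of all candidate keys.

Attribute M never appears on the right-hand side of any dependency, so M must belong to every candidate key.
{M}⁺ = {M}, which is not all of the schema, so we must add further attributes.
{E, M}⁺: EM→N adds N; EMN→DL adds D, L; DL→FNQ adds F, Q → {D, E, F, L, M, N, Q}.
{F, M}⁺: F→LN adds L, N; L→EQ adds E, Q; EMN→DL adds D → {D, E, F, L, M, N, Q}.
{L, M}⁺: L→EQ adds E, Q; EM→N adds N; EQ→FL adds F; EMN→DL adds D → {D, E, F, L, M, N, Q}.
Any other superkey contains one of these as a subset, so there are no further candidate keys.

(E, M), (F, M), (L, M)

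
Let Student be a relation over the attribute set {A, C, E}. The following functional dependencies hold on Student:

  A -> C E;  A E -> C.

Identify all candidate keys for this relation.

(A)

Attribute A never appears on the right-hand side of any dependency, so A must belong to every candidate key.
{A}⁺ = {A, C, E}, which is all of the schema, so {A} is the only candidate key.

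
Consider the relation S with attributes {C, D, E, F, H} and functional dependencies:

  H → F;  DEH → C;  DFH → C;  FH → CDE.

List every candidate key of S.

Attribute H never appears on the right-hand side of any dependency, so H must belong to every candidate key.
{H}⁺ = {C, D, E, F, H}, which is all of the schema, so {H} is the only candidate key.

{H}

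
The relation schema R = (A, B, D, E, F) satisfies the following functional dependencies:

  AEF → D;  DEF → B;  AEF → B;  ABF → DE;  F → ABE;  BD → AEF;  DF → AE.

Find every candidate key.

(F), (B, D)

{F}⁺: F→ABE adds A, B, E; AEF→D adds D → {A, B, D, E, F}.
{B, D}⁺: BD→AEF adds A, E, F → {A, B, D, E, F}.
Any other superkey contains one of these as a subset, so there are no further candidate keys.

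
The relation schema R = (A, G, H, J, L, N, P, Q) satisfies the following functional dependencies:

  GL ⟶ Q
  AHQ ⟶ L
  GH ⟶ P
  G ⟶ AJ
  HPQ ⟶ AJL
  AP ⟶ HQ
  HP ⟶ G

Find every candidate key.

Attribute N never appears on the right-hand side of any dependency, so N must belong to every candidate key.
{N}⁺ = {N}, which is not all of the schema, so we must add further attributes.
{A, N, P}⁺: AP→HQ adds H, Q; HP→G adds G; AHQ→L adds L; G→AJ adds J → {A, G, H, J, L, N, P, Q}. Minimal: {N, P}⁺ = {N, P}; {A, P}⁺ = {A, G, H, J, L, P, Q}; {A, N}⁺ = {A, N} — none reach the full schema.
{G, H, N}⁺: GH→P adds P; G→AJ adds A, J; AP→HQ adds Q; AHQ→L adds L → {A, G, H, J, L, N, P, Q}. Minimal: {H, N}⁺ = {H, N}; {G, N}⁺ = {A, G, J, N}; {G, H}⁺ = {A, G, H, J, L, P, Q} — none reach the full schema.
{G, N, P}⁺: G→AJ adds A, J; AP→HQ adds H, Q; AHQ→L adds L → {A, G, H, J, L, N, P, Q}. Minimal: {N, P}⁺ = {N, P}; {G, P}⁺ = {A, G, H, J, L, P, Q}; {G, N}⁺ = {A, G, J, N} — none reach the full schema.
{H, N, P}⁺: HP→G adds G; G→AJ adds A, J; AP→HQ adds Q; AHQ→L adds L → {A, G, H, J, L, N, P, Q}. Minimal: {N, P}⁺ = {N, P}; {H, P}⁺ = {A, G, H, J, L, P, Q}; {H, N}⁺ = {H, N} — none reach the full schema.
Any other superkey contains one of these as a subset, so there are no further candidate keys.

{A, N, P}, {G, H, N}, {G, N, P}, {H, N, P}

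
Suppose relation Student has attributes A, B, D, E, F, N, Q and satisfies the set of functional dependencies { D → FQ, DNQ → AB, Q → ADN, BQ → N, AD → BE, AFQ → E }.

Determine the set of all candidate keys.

D, Q

{D}⁺: D→FQ adds F, Q; Q→ADN adds A, N; AD→BE adds B, E → {A, B, D, E, F, N, Q}.
{Q}⁺: Q→ADN adds A, D, N; AD→BE adds B, E; D→FQ adds F → {A, B, D, E, F, N, Q}.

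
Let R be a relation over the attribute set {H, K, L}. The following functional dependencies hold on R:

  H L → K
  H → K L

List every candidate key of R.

H

Attribute H never appears on the right-hand side of any dependency, so H must belong to every candidate key.
{H}⁺ = {H, K, L}, which is all of the schema, so {H} is the only candidate key.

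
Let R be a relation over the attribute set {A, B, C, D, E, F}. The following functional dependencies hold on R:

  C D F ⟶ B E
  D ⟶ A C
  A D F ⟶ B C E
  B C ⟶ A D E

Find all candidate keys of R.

Attribute F never appears on the right-hand side of any dependency, so F must belong to every candidate key.
{F}⁺ = {F}, which is not all of the schema, so we must add further attributes.
{D, F}⁺: D→AC adds A, C; ADF→BCE adds B, E → {A, B, C, D, E, F}. Minimal: {F}⁺ = {F}; {D}⁺ = {A, C, D} — none reach the full schema.
{B, C, F}⁺: BC→ADE adds A, D, E → {A, B, C, D, E, F}. Minimal: {C, F}⁺ = {C, F}; {B, F}⁺ = {B, F}; {B, C}⁺ = {A, B, C, D, E} — none reach the full schema.
Any other superkey contains one of these as a subset, so there are no further candidate keys.

DF, BCF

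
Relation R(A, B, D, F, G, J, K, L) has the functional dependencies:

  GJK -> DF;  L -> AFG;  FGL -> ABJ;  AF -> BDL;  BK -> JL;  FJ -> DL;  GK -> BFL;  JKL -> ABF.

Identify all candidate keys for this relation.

Attribute K never appears on the right-hand side of any dependency, so K must belong to every candidate key.
{K}⁺ = {K}, which is not all of the schema, so we must add further attributes.
{B, K}⁺: BK→JL adds J, L; JKL→ABF adds A, F; L→AFG adds G; AF→BDL adds D → {A, B, D, F, G, J, K, L}.
{G, K}⁺: GK→BFL adds B, F, L; L→AFG adds A; FGL→ABJ adds J; AF→BDL adds D → {A, B, D, F, G, J, K, L}.
{K, L}⁺: L→AFG adds A, F, G; FGL→ABJ adds B, J; AF→BDL adds D → {A, B, D, F, G, J, K, L}.
{A, F, K}⁺: AF→BDL adds B, D, L; BK→JL adds J; L→AFG adds G → {A, B, D, F, G, J, K, L}.
{F, J, K}⁺: FJ→DL adds D, L; JKL→ABF adds A, B; L→AFG adds G → {A, B, D, F, G, J, K, L}.
Any other superkey contains one of these as a subset, so there are no further candidate keys.

{B, K}, {G, K}, {K, L}, {A, F, K}, {F, J, K}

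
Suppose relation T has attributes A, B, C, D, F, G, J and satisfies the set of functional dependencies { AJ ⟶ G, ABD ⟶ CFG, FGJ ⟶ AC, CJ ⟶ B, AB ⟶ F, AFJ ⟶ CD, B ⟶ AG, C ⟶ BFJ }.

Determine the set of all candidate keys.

C, BD, BJ, AFJ, FGJ

{C}⁺: C→BFJ adds B, F, J; B→AG adds A, G; AFJ→CD adds D → {A, B, C, D, F, G, J}.
{B, D}⁺: B→AG adds A, G; ABD→CFG adds C, F; C→BFJ adds J → {A, B, C, D, F, G, J}. Minimal: {D}⁺ = {D}; {B}⁺ = {A, B, F, G} — none reach the full schema.
{B, J}⁺: B→AG adds A, G; AB→F adds F; AFJ→CD adds C, D → {A, B, C, D, F, G, J}. Minimal: {J}⁺ = {J}; {B}⁺ = {A, B, F, G} — none reach the full schema.
{A, F, J}⁺: AJ→G adds G; FGJ→AC adds C; CJ→B adds B; AFJ→CD adds D → {A, B, C, D, F, G, J}. Minimal: {F, J}⁺ = {F, J}; {A, J}⁺ = {A, G, J}; {A, F}⁺ = {A, F} — none reach the full schema.
{F, G, J}⁺: FGJ→AC adds A, C; CJ→B adds B; AFJ→CD adds D → {A, B, C, D, F, G, J}. Minimal: {G, J}⁺ = {G, J}; {F, J}⁺ = {F, J}; {F, G}⁺ = {F, G} — none reach the full schema.
Any other superkey contains one of these as a subset, so there are no further candidate keys.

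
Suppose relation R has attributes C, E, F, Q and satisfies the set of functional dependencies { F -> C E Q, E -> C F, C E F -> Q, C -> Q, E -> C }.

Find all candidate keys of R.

{E}⁺: E→CF adds C, F; CEF→Q adds Q → {C, E, F, Q}.
{F}⁺: F→CEQ adds C, E, Q → {C, E, F, Q}.

(E); (F)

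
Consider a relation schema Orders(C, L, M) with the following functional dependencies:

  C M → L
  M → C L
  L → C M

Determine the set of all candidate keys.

{L}⁺: L→CM adds C, M → {C, L, M}.
{M}⁺: M→CL adds C, L → {C, L, M}.
Any other superkey contains one of these as a subset, so there are no further candidate keys.

{L}; {M}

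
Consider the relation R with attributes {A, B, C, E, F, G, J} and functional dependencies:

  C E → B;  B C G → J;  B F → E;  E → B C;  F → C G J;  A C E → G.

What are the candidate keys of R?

Attributes A, F never appear on any right-hand side, so every candidate key must contain {A, F}.
{A, F}⁺ = {A, C, F, G, J}, which is not all of the schema, so we must add further attributes.
{A, B, F}⁺: BF→E adds E; E→BC adds C; F→CGJ adds G, J → {A, B, C, E, F, G, J}. Minimal: {B, F}⁺ = {B, C, E, F, G, J}; {A, F}⁺ = {A, C, F, G, J}; {A, B}⁺ = {A, B} — none reach the full schema.
{A, E, F}⁺: E→BC adds B, C; F→CGJ adds G, J → {A, B, C, E, F, G, J}. Minimal: {E, F}⁺ = {B, C, E, F, G, J}; {A, F}⁺ = {A, C, F, G, J}; {A, E}⁺ = {A, B, C, E, G, J} — none reach the full schema.

ABF, AEF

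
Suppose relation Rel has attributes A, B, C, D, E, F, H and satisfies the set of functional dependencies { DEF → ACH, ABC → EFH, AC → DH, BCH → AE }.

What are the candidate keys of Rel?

Attribute B never appears on the right-hand side of any dependency, so B must belong to every candidate key.
{B}⁺ = {B}, which is not all of the schema, so we must add further attributes.
{A, B, C}⁺: ABC→EFH adds E, F, H; AC→DH adds D → {A, B, C, D, E, F, H}. Minimal: {B, C}⁺ = {B, C}; {A, C}⁺ = {A, C, D, H}; {A, B}⁺ = {A, B} — none reach the full schema.
{B, C, H}⁺: BCH→AE adds A, E; ABC→EFH adds F; AC→DH adds D → {A, B, C, D, E, F, H}. Minimal: {C, H}⁺ = {C, H}; {B, H}⁺ = {B, H}; {B, C}⁺ = {B, C} — none reach the full schema.
{B, D, E, F}⁺: DEF→ACH adds A, C, H → {A, B, C, D, E, F, H}. Minimal: {D, E, F}⁺ = {A, C, D, E, F, H}; {B, E, F}⁺ = {B, E, F}; {B, D, F}⁺ = {B, D, F}; … — none reach the full schema.

{A, B, C}; {B, C, H}; {B, D, E, F}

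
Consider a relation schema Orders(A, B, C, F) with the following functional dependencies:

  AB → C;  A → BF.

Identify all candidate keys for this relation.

Attribute A never appears on the right-hand side of any dependency, so A must belong to every candidate key.
{A}⁺ = {A, B, C, F}, which is all of the schema, so {A} is the only candidate key.

(A)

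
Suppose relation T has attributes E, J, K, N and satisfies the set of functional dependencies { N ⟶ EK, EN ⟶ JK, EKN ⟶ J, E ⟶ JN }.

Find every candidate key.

{E}⁺: E→JN adds J, N; N→EK adds K → {E, J, K, N}.
{N}⁺: N→EK adds E, K; EN→JK adds J → {E, J, K, N}.
Any other superkey contains one of these as a subset, so there are no further candidate keys.

E; N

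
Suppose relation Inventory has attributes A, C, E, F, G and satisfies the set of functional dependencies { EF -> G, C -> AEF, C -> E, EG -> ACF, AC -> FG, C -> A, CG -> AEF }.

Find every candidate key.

C, EF, EG

{C}⁺: C→AEF adds A, E, F; AC→FG adds G → {A, C, E, F, G}.
{E, F}⁺: EF→G adds G; EG→ACF adds A, C → {A, C, E, F, G}. Minimal: {F}⁺ = {F}; {E}⁺ = {E} — none reach the full schema.
{E, G}⁺: EG→ACF adds A, C, F → {A, C, E, F, G}. Minimal: {G}⁺ = {G}; {E}⁺ = {E} — none reach the full schema.
Any other superkey contains one of these as a subset, so there are no further candidate keys.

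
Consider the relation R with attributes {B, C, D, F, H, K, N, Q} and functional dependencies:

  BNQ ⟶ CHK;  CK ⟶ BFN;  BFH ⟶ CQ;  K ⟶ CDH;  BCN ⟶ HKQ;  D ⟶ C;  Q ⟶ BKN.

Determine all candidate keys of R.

(K); (Q); (B, C, N); (B, D, N); (B, F, H)

{K}⁺: K→CDH adds C, D, H; CK→BFN adds B, F, N; BFH→CQ adds Q → {B, C, D, F, H, K, N, Q}.
{Q}⁺: Q→BKN adds B, K, N; BNQ→CHK adds C, H; CK→BFN adds F; K→CDH adds D → {B, C, D, F, H, K, N, Q}.
{B, C, N}⁺: BCN→HKQ adds H, K, Q; CK→BFN adds F; K→CDH adds D → {B, C, D, F, H, K, N, Q}.
{B, D, N}⁺: D→C adds C; BCN→HKQ adds H, K, Q; CK→BFN adds F → {B, C, D, F, H, K, N, Q}.
{B, F, H}⁺: BFH→CQ adds C, Q; Q→BKN adds K, N; K→CDH adds D → {B, C, D, F, H, K, N, Q}.
Any other superkey contains one of these as a subset, so there are no further candidate keys.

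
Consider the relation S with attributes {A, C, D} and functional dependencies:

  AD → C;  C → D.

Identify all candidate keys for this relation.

Attribute A never appears on the right-hand side of any dependency, so A must belong to every candidate key.
{A}⁺ = {A}, which is not all of the schema, so we must add further attributes.
{A, C}⁺: C→D adds D → {A, C, D}. Minimal: {C}⁺ = {C, D}; {A}⁺ = {A} — none reach the full schema.
{A, D}⁺: AD→C adds C → {A, C, D}. Minimal: {D}⁺ = {D}; {A}⁺ = {A} — none reach the full schema.
Any other superkey contains one of these as a subset, so there are no further candidate keys.

(A, C); (A, D)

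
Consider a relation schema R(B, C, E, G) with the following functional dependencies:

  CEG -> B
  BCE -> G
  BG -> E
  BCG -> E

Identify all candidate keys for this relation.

BCE; BCG; CEG

Attribute C never appears on the right-hand side of any dependency, so C must belong to every candidate key.
{C}⁺ = {C}, which is not all of the schema, so we must add further attributes.
{B, C, E}⁺: BCE→G adds G → {B, C, E, G}. Minimal: {C, E}⁺ = {C, E}; {B, E}⁺ = {B, E}; {B, C}⁺ = {B, C} — none reach the full schema.
{B, C, G}⁺: BG→E adds E → {B, C, E, G}. Minimal: {C, G}⁺ = {C, G}; {B, G}⁺ = {B, E, G}; {B, C}⁺ = {B, C} — none reach the full schema.
{C, E, G}⁺: CEG→B adds B → {B, C, E, G}. Minimal: {E, G}⁺ = {E, G}; {C, G}⁺ = {C, G}; {C, E}⁺ = {C, E} — none reach the full schema.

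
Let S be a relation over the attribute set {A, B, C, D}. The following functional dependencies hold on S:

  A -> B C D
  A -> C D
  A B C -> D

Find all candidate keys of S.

{A}

{A}⁺: A→BCD adds B, C, D → {A, B, C, D}.
No other minimal superkey exists.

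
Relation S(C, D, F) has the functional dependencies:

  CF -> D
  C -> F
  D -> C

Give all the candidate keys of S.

{C}⁺: C→F adds F; CF→D adds D → {C, D, F}.
{D}⁺: D→C adds C; C→F adds F → {C, D, F}.

C, D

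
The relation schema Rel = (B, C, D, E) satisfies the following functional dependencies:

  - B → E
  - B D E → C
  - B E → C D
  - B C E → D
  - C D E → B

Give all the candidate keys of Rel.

{B}; {C, D, E}

{B}⁺: B→E adds E; BE→CD adds C, D → {B, C, D, E}.
{C, D, E}⁺: CDE→B adds B → {B, C, D, E}. Minimal: {D, E}⁺ = {D, E}; {C, E}⁺ = {C, E}; {C, D}⁺ = {C, D} — none reach the full schema.
Any other superkey contains one of these as a subset, so there are no further candidate keys.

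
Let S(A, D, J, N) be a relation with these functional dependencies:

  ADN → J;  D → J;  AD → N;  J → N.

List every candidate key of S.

Attributes A, D never appear on any right-hand side, so every candidate key must contain {A, D}.
{A, D}⁺ = {A, D, J, N}, which is all of the schema, so {A, D} is the only candidate key.

AD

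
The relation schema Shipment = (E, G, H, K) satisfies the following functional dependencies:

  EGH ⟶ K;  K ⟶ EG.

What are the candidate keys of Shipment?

Attribute H never appears on the right-hand side of any dependency, so H must belong to every candidate key.
{H}⁺ = {H}, which is not all of the schema, so we must add further attributes.
{H, K}⁺: K→EG adds E, G → {E, G, H, K}. Minimal: {K}⁺ = {E, G, K}; {H}⁺ = {H} — none reach the full schema.
{E, G, H}⁺: EGH→K adds K → {E, G, H, K}. Minimal: {G, H}⁺ = {G, H}; {E, H}⁺ = {E, H}; {E, G}⁺ = {E, G} — none reach the full schema.
Any other superkey contains one of these as a subset, so there are no further candidate keys.

(H, K), (E, G, H)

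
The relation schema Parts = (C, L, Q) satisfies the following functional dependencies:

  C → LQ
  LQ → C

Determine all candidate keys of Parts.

{C}⁺: C→LQ adds L, Q → {C, L, Q}.
{L, Q}⁺: LQ→C adds C → {C, L, Q}. Minimal: {Q}⁺ = {Q}; {L}⁺ = {L} — none reach the full schema.

{C}, {L, Q}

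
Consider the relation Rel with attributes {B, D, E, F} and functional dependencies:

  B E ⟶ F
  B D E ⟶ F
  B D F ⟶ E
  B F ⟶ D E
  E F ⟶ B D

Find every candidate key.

{B, E}, {B, F}, {E, F}

{B, E}⁺: BE→F adds F; BF→DE adds D → {B, D, E, F}. Minimal: {E}⁺ = {E}; {B}⁺ = {B} — none reach the full schema.
{B, F}⁺: BF→DE adds D, E → {B, D, E, F}. Minimal: {F}⁺ = {F}; {B}⁺ = {B} — none reach the full schema.
{E, F}⁺: EF→BD adds B, D → {B, D, E, F}. Minimal: {F}⁺ = {F}; {E}⁺ = {E} — none reach the full schema.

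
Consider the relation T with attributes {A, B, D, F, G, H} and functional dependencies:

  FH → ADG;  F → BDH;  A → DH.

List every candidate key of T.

Attribute F never appears on the right-hand side of any dependency, so F must belong to every candidate key.
{F}⁺ = {A, B, D, F, G, H}, which is all of the schema, so {F} is the only candidate key.

{F}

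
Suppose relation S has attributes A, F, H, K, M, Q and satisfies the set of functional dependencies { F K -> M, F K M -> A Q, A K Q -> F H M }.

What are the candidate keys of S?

{F, K}⁺: FK→M adds M; FKM→AQ adds A, Q; AKQ→FHM adds H → {A, F, H, K, M, Q}. Minimal: {K}⁺ = {K}; {F}⁺ = {F} — none reach the full schema.
{A, K, Q}⁺: AKQ→FHM adds F, H, M → {A, F, H, K, M, Q}. Minimal: {K, Q}⁺ = {K, Q}; {A, Q}⁺ = {A, Q}; {A, K}⁺ = {A, K} — none reach the full schema.
Any other superkey contains one of these as a subset, so there are no further candidate keys.

(F, K); (A, K, Q)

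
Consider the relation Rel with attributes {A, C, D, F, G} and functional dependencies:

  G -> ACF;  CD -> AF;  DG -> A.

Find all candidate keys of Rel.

{D, G}

{D, G}⁺: G→ACF adds A, C, F → {A, C, D, F, G}. Minimal: {G}⁺ = {A, C, F, G}; {D}⁺ = {D} — none reach the full schema.
No other minimal superkey exists.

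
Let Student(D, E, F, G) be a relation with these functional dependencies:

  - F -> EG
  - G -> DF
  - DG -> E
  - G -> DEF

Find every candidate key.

{F}⁺: F→EG adds E, G; G→DF adds D → {D, E, F, G}.
{G}⁺: G→DF adds D, F; DG→E adds E → {D, E, F, G}.
Any other superkey contains one of these as a subset, so there are no further candidate keys.

{F}; {G}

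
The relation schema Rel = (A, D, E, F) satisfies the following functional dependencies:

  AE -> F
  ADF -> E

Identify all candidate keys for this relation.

Attributes A, D never appear on any right-hand side, so every candidate key must contain {A, D}.
{A, D}⁺ = {A, D}, which is not all of the schema, so we must add further attributes.
{A, D, E}⁺: AE→F adds F → {A, D, E, F}. Minimal: {D, E}⁺ = {D, E}; {A, E}⁺ = {A, E, F}; {A, D}⁺ = {A, D} — none reach the full schema.
{A, D, F}⁺: ADF→E adds E → {A, D, E, F}. Minimal: {D, F}⁺ = {D, F}; {A, F}⁺ = {A, F}; {A, D}⁺ = {A, D} — none reach the full schema.
Any other superkey contains one of these as a subset, so there are no further candidate keys.

{A, D, E}, {A, D, F}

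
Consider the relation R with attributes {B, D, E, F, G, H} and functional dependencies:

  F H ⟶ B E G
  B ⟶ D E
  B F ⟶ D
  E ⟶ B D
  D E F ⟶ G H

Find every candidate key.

(B, F), (E, F), (F, H)

{B, F}⁺: B→DE adds D, E; DEF→GH adds G, H → {B, D, E, F, G, H}. Minimal: {F}⁺ = {F}; {B}⁺ = {B, D, E} — none reach the full schema.
{E, F}⁺: E→BD adds B, D; DEF→GH adds G, H → {B, D, E, F, G, H}. Minimal: {F}⁺ = {F}; {E}⁺ = {B, D, E} — none reach the full schema.
{F, H}⁺: FH→BEG adds B, E, G; B→DE adds D → {B, D, E, F, G, H}. Minimal: {H}⁺ = {H}; {F}⁺ = {F} — none reach the full schema.
Any other superkey contains one of these as a subset, so there are no further candidate keys.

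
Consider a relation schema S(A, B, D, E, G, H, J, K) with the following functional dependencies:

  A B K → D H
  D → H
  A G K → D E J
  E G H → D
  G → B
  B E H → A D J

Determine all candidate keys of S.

{A, G, K}⁺: AGK→DEJ adds D, E, J; G→B adds B; ABK→DH adds H → {A, B, D, E, G, H, J, K}.
{D, E, G, K}⁺: D→H adds H; G→B adds B; BEH→ADJ adds A, J → {A, B, D, E, G, H, J, K}.
{E, G, H, K}⁺: EGH→D adds D; G→B adds B; BEH→ADJ adds A, J → {A, B, D, E, G, H, J, K}.
Any other superkey contains one of these as a subset, so there are no further candidate keys.

{A, G, K}; {D, E, G, K}; {E, G, H, K}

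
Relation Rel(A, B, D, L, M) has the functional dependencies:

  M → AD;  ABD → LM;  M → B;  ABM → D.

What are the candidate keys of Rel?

{M}⁺: M→AD adds A, D; M→B adds B; ABD→LM adds L → {A, B, D, L, M}.
{A, B, D}⁺: ABD→LM adds L, M → {A, B, D, L, M}. Minimal: {B, D}⁺ = {B, D}; {A, D}⁺ = {A, D}; {A, B}⁺ = {A, B} — none reach the full schema.
Any other superkey contains one of these as a subset, so there are no further candidate keys.

{M}, {A, B, D}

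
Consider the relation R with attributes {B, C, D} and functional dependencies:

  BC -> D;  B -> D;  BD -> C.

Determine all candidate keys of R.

{B}⁺: B→D adds D; BD→C adds C → {B, C, D}.

B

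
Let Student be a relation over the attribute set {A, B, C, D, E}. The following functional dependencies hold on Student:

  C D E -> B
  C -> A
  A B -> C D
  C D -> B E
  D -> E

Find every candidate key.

{A, B}⁺: AB→CD adds C, D; CD→BE adds E → {A, B, C, D, E}.
{B, C}⁺: C→A adds A; AB→CD adds D; CD→BE adds E → {A, B, C, D, E}.
{C, D}⁺: C→A adds A; CD→BE adds B, E → {A, B, C, D, E}.
Any other superkey contains one of these as a subset, so there are no further candidate keys.

AB; BC; CD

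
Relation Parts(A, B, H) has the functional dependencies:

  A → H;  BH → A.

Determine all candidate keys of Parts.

Attribute B never appears on the right-hand side of any dependency, so B must belong to every candidate key.
{B}⁺ = {B}, which is not all of the schema, so we must add further attributes.
{A, B}⁺: A→H adds H → {A, B, H}. Minimal: {B}⁺ = {B}; {A}⁺ = {A, H} — none reach the full schema.
{B, H}⁺: BH→A adds A → {A, B, H}. Minimal: {H}⁺ = {H}; {B}⁺ = {B} — none reach the full schema.
Any other superkey contains one of these as a subset, so there are no further candidate keys.

{A, B}; {B, H}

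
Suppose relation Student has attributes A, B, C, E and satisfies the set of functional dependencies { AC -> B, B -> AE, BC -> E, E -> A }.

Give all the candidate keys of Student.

Attribute C never appears on the right-hand side of any dependency, so C must belong to every candidate key.
{C}⁺ = {C}, which is not all of the schema, so we must add further attributes.
{A, C}⁺: AC→B adds B; B→AE adds E → {A, B, C, E}.
{B, C}⁺: B→AE adds A, E → {A, B, C, E}.
{C, E}⁺: E→A adds A; AC→B adds B → {A, B, C, E}.
Any other superkey contains one of these as a subset, so there are no further candidate keys.

AC, BC, CE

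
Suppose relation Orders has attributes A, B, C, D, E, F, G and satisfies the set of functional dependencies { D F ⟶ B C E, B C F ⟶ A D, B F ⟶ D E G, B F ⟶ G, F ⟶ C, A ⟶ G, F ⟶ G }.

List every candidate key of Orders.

(B, F); (D, F)

Attribute F never appears on the right-hand side of any dependency, so F must belong to every candidate key.
{F}⁺ = {C, F, G}, which is not all of the schema, so we must add further attributes.
{B, F}⁺: BF→DEG adds D, E, G; F→C adds C; BCF→AD adds A → {A, B, C, D, E, F, G}.
{D, F}⁺: DF→BCE adds B, C, E; BCF→AD adds A; BF→DEG adds G → {A, B, C, D, E, F, G}.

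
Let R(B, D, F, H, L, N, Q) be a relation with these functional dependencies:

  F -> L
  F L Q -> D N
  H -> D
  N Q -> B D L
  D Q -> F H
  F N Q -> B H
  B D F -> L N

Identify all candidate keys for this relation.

Attribute Q never appears on the right-hand side of any dependency, so Q must belong to every candidate key.
{Q}⁺ = {Q}, which is not all of the schema, so we must add further attributes.
{D, Q}⁺: DQ→FH adds F, H; F→L adds L; FLQ→DN adds N; NQ→BDL adds B → {B, D, F, H, L, N, Q}.
{F, Q}⁺: F→L adds L; FLQ→DN adds D, N; NQ→BDL adds B; DQ→FH adds H → {B, D, F, H, L, N, Q}.
{H, Q}⁺: H→D adds D; DQ→FH adds F; F→L adds L; FLQ→DN adds N; NQ→BDL adds B → {B, D, F, H, L, N, Q}.
{N, Q}⁺: NQ→BDL adds B, D, L; DQ→FH adds F, H → {B, D, F, H, L, N, Q}.

(D, Q), (F, Q), (H, Q), (N, Q)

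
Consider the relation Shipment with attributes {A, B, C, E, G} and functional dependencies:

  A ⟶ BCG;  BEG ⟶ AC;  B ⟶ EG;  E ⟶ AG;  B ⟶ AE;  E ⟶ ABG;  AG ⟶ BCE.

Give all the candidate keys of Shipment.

{A}⁺: A→BCG adds B, C, G; B→EG adds E → {A, B, C, E, G}.
{B}⁺: B→EG adds E, G; E→AG adds A; AG→BCE adds C → {A, B, C, E, G}.
{E}⁺: E→AG adds A, G; E→ABG adds B; AG→BCE adds C → {A, B, C, E, G}.

(A), (B), (E)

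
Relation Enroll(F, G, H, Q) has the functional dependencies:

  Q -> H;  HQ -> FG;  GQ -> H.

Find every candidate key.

Attribute Q never appears on the right-hand side of any dependency, so Q must belong to every candidate key.
{Q}⁺ = {F, G, H, Q}, which is all of the schema, so {Q} is the only candidate key.

Q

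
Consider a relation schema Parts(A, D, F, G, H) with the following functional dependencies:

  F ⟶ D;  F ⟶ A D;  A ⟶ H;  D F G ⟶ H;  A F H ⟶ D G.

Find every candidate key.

Attribute F never appears on the right-hand side of any dependency, so F must belong to every candidate key.
{F}⁺ = {A, D, F, G, H}, which is all of the schema, so {F} is the only candidate key.

{F}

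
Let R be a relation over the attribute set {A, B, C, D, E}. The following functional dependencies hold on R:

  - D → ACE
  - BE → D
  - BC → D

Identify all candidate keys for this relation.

(B, C), (B, D), (B, E)

Attribute B never appears on the right-hand side of any dependency, so B must belong to every candidate key.
{B}⁺ = {B}, which is not all of the schema, so we must add further attributes.
{B, C}⁺: BC→D adds D; D→ACE adds A, E → {A, B, C, D, E}. Minimal: {C}⁺ = {C}; {B}⁺ = {B} — none reach the full schema.
{B, D}⁺: D→ACE adds A, C, E → {A, B, C, D, E}. Minimal: {D}⁺ = {A, C, D, E}; {B}⁺ = {B} — none reach the full schema.
{B, E}⁺: BE→D adds D; D→ACE adds A, C → {A, B, C, D, E}. Minimal: {E}⁺ = {E}; {B}⁺ = {B} — none reach the full schema.
Any other superkey contains one of these as a subset, so there are no further candidate keys.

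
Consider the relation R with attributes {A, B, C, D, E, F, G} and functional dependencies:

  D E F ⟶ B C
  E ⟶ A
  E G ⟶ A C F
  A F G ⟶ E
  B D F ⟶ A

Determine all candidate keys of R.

(D, E, G), (A, D, F, G), (B, D, F, G)

{D, E, G}⁺: E→A adds A; EG→ACF adds C, F; DEF→BC adds B → {A, B, C, D, E, F, G}. Minimal: {E, G}⁺ = {A, C, E, F, G}; {D, G}⁺ = {D, G}; {D, E}⁺ = {A, D, E} — none reach the full schema.
{A, D, F, G}⁺: AFG→E adds E; DEF→BC adds B, C → {A, B, C, D, E, F, G}. Minimal: {D, F, G}⁺ = {D, F, G}; {A, F, G}⁺ = {A, C, E, F, G}; {A, D, G}⁺ = {A, D, G}; … — none reach the full schema.
{B, D, F, G}⁺: BDF→A adds A; AFG→E adds E; DEF→BC adds C → {A, B, C, D, E, F, G}. Minimal: {D, F, G}⁺ = {D, F, G}; {B, F, G}⁺ = {B, F, G}; {B, D, G}⁺ = {B, D, G}; … — none reach the full schema.
Any other superkey contains one of these as a subset, so there are no further candidate keys.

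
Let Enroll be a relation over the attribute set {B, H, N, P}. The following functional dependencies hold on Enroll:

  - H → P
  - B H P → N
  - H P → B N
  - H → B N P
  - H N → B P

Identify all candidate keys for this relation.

Attribute H never appears on the right-hand side of any dependency, so H must belong to every candidate key.
{H}⁺ = {B, H, N, P}, which is all of the schema, so {H} is the only candidate key.

{H}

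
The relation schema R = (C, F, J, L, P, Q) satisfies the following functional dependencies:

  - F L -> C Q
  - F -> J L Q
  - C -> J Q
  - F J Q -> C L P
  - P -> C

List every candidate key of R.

Attribute F never appears on the right-hand side of any dependency, so F must belong to every candidate key.
{F}⁺ = {C, F, J, L, P, Q}, which is all of the schema, so {F} is the only candidate key.

(F)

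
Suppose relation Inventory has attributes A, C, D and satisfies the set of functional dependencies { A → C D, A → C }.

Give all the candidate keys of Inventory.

Attribute A never appears on the right-hand side of any dependency, so A must belong to every candidate key.
{A}⁺ = {A, C, D}, which is all of the schema, so {A} is the only candidate key.

{A}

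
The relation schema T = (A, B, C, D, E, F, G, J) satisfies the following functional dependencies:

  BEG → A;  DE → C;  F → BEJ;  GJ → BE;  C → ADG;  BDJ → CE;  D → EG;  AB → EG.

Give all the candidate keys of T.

Attribute F never appears on the right-hand side of any dependency, so F must belong to every candidate key.
{F}⁺ = {B, E, F, J}, which is not all of the schema, so we must add further attributes.
{C, F}⁺: F→BEJ adds B, E, J; C→ADG adds A, D, G → {A, B, C, D, E, F, G, J}. Minimal: {F}⁺ = {B, E, F, J}; {C}⁺ = {A, C, D, E, G} — none reach the full schema.
{D, F}⁺: F→BEJ adds B, E, J; BDJ→CE adds C; D→EG adds G; BEG→A adds A → {A, B, C, D, E, F, G, J}. Minimal: {F}⁺ = {B, E, F, J}; {D}⁺ = {A, C, D, E, G} — none reach the full schema.
Any other superkey contains one of these as a subset, so there are no further candidate keys.

CF, DF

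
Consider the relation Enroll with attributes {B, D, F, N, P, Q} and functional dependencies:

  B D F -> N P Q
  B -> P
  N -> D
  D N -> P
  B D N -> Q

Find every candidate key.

Attributes B, F never appear on any right-hand side, so every candidate key must contain {B, F}.
{B, F}⁺ = {B, F, P}, which is not all of the schema, so we must add further attributes.
{B, D, F}⁺: BDF→NPQ adds N, P, Q → {B, D, F, N, P, Q}. Minimal: {D, F}⁺ = {D, F}; {B, F}⁺ = {B, F, P}; {B, D}⁺ = {B, D, P} — none reach the full schema.
{B, F, N}⁺: B→P adds P; N→D adds D; BDN→Q adds Q → {B, D, F, N, P, Q}. Minimal: {F, N}⁺ = {D, F, N, P}; {B, N}⁺ = {B, D, N, P, Q}; {B, F}⁺ = {B, F, P} — none reach the full schema.

BDF, BFN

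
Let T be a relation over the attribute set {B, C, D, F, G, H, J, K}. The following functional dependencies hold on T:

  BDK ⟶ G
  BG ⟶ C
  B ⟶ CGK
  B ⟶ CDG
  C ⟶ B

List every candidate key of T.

{B, F, H, J}⁺: B→CGK adds C, G, K; B→CDG adds D → {B, C, D, F, G, H, J, K}. Minimal: {F, H, J}⁺ = {F, H, J}; {B, H, J}⁺ = {B, C, D, G, H, J, K}; {B, F, J}⁺ = {B, C, D, F, G, J, K}; … — none reach the full schema.
{C, F, H, J}⁺: C→B adds B; B→CGK adds G, K; B→CDG adds D → {B, C, D, F, G, H, J, K}. Minimal: {F, H, J}⁺ = {F, H, J}; {C, H, J}⁺ = {B, C, D, G, H, J, K}; {C, F, J}⁺ = {B, C, D, F, G, J, K}; … — none reach the full schema.

{B, F, H, J}, {C, F, H, J}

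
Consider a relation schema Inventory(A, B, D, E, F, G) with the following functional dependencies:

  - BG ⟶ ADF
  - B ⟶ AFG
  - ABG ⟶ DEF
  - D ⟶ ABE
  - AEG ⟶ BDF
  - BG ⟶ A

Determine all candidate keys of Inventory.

{B}⁺: B→AFG adds A, F, G; ABG→DEF adds D, E → {A, B, D, E, F, G}.
{D}⁺: D→ABE adds A, B, E; B→AFG adds F, G → {A, B, D, E, F, G}.
{A, E, G}⁺: AEG→BDF adds B, D, F → {A, B, D, E, F, G}.

{B}; {D}; {A, E, G}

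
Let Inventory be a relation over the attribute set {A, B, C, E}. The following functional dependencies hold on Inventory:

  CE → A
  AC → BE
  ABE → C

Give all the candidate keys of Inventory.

{A, C}⁺: AC→BE adds B, E → {A, B, C, E}. Minimal: {C}⁺ = {C}; {A}⁺ = {A} — none reach the full schema.
{C, E}⁺: CE→A adds A; AC→BE adds B → {A, B, C, E}. Minimal: {E}⁺ = {E}; {C}⁺ = {C} — none reach the full schema.
{A, B, E}⁺: ABE→C adds C → {A, B, C, E}. Minimal: {B, E}⁺ = {B, E}; {A, E}⁺ = {A, E}; {A, B}⁺ = {A, B} — none reach the full schema.
Any other superkey contains one of these as a subset, so there are no further candidate keys.

(A, C), (C, E), (A, B, E)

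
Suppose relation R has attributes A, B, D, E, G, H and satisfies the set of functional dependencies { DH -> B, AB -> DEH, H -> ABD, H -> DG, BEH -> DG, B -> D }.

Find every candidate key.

{H}⁺: H→ABD adds A, B, D; H→DG adds G; AB→DEH adds E → {A, B, D, E, G, H}.
{A, B}⁺: AB→DEH adds D, E, H; H→DG adds G → {A, B, D, E, G, H}. Minimal: {B}⁺ = {B, D}; {A}⁺ = {A} — none reach the full schema.
Any other superkey contains one of these as a subset, so there are no further candidate keys.

{H}, {A, B}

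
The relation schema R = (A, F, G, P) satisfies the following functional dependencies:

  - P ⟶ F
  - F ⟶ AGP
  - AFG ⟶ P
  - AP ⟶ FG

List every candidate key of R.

{F}⁺: F→AGP adds A, G, P → {A, F, G, P}.
{P}⁺: P→F adds F; F→AGP adds A, G → {A, F, G, P}.

{F}, {P}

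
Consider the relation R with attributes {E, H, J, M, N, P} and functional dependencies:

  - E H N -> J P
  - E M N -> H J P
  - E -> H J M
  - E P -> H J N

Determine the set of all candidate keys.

Attribute E never appears on the right-hand side of any dependency, so E must belong to every candidate key.
{E}⁺ = {E, H, J, M}, which is not all of the schema, so we must add further attributes.
{E, N}⁺: E→HJM adds H, J, M; EHN→JP adds P → {E, H, J, M, N, P}.
{E, P}⁺: E→HJM adds H, J, M; EP→HJN adds N → {E, H, J, M, N, P}.

{E, N}, {E, P}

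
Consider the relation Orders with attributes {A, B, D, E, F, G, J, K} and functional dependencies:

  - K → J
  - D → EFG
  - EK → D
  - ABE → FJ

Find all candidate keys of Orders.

Attributes A, B, K never appear on any right-hand side, so every candidate key must contain {A, B, K}.
{A, B, K}⁺ = {A, B, J, K}, which is not all of the schema, so we must add further attributes.
{A, B, D, K}⁺: K→J adds J; D→EFG adds E, F, G → {A, B, D, E, F, G, J, K}. Minimal: {B, D, K}⁺ = {B, D, E, F, G, J, K}; {A, D, K}⁺ = {A, D, E, F, G, J, K}; {A, B, K}⁺ = {A, B, J, K}; … — none reach the full schema.
{A, B, E, K}⁺: K→J adds J; EK→D adds D; ABE→FJ adds F; D→EFG adds G → {A, B, D, E, F, G, J, K}. Minimal: {B, E, K}⁺ = {B, D, E, F, G, J, K}; {A, E, K}⁺ = {A, D, E, F, G, J, K}; {A, B, K}⁺ = {A, B, J, K}; … — none reach the full schema.
Any other superkey contains one of these as a subset, so there are no further candidate keys.

{A, B, D, K}; {A, B, E, K}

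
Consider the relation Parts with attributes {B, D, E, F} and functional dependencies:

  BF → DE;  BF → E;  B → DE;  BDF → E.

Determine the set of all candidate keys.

{B, F}

Attributes B, F never appear on any right-hand side, so every candidate key must contain {B, F}.
{B, F}⁺ = {B, D, E, F}, which is all of the schema, so {B, F} is the only candidate key.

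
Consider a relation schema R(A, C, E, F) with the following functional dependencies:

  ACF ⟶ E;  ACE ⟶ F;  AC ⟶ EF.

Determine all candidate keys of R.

{A, C}⁺: AC→EF adds E, F → {A, C, E, F}. Minimal: {C}⁺ = {C}; {A}⁺ = {A} — none reach the full schema.

{A, C}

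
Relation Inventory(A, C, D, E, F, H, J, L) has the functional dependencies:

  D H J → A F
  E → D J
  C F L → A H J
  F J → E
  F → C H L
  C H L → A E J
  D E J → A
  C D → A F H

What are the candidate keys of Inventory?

{F}⁺: F→CHL adds C, H, L; CHL→AEJ adds A, E, J; E→DJ adds D → {A, C, D, E, F, H, J, L}.
{C, D}⁺: CD→AFH adds A, F, H; F→CHL adds L; CHL→AEJ adds E, J → {A, C, D, E, F, H, J, L}. Minimal: {D}⁺ = {D}; {C}⁺ = {C} — none reach the full schema.
{C, E}⁺: E→DJ adds D, J; DEJ→A adds A; CD→AFH adds F, H; F→CHL adds L → {A, C, D, E, F, H, J, L}. Minimal: {E}⁺ = {A, D, E, J}; {C}⁺ = {C} — none reach the full schema.
{E, H}⁺: E→DJ adds D, J; DEJ→A adds A; DHJ→AF adds F; F→CHL adds C, L → {A, C, D, E, F, H, J, L}. Minimal: {H}⁺ = {H}; {E}⁺ = {A, D, E, J} — none reach the full schema.
{C, H, L}⁺: CHL→AEJ adds A, E, J; E→DJ adds D; CD→AFH adds F → {A, C, D, E, F, H, J, L}. Minimal: {H, L}⁺ = {H, L}; {C, L}⁺ = {C, L}; {C, H}⁺ = {C, H} — none reach the full schema.
{D, H, J}⁺: DHJ→AF adds A, F; FJ→E adds E; F→CHL adds C, L → {A, C, D, E, F, H, J, L}. Minimal: {H, J}⁺ = {H, J}; {D, J}⁺ = {D, J}; {D, H}⁺ = {D, H} — none reach the full schema.
Any other superkey contains one of these as a subset, so there are no further candidate keys.

F, CD, CE, EH, CHL, DHJ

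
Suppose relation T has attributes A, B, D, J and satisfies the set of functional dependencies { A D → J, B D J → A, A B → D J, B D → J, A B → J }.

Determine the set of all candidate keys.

AB; BD

Attribute B never appears on the right-hand side of any dependency, so B must belong to every candidate key.
{B}⁺ = {B}, which is not all of the schema, so we must add further attributes.
{A, B}⁺: AB→DJ adds D, J → {A, B, D, J}. Minimal: {B}⁺ = {B}; {A}⁺ = {A} — none reach the full schema.
{B, D}⁺: BD→J adds J; BDJ→A adds A → {A, B, D, J}. Minimal: {D}⁺ = {D}; {B}⁺ = {B} — none reach the full schema.
Any other superkey contains one of these as a subset, so there are no further candidate keys.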